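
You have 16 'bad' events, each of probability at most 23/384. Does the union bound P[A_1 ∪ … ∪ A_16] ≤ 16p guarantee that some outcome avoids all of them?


Union bound: P[∪_{i=1}^{16} A_i] ≤ Σ_i P[A_i] ≤ 16·p = 16·(23/384) = 23/24.
Numerically: 23/24 ≈ 0.958333.
Is 23/24 < 1? YES.
Since P[∪ A_i] ≤ 23/24 < 1, the complement has P[∩ A_i^c] ≥ 1 − 23/24 = 1/24 > 0, so some outcome avoids every A_i.

16·p = 23/24 ≈ 0.958333; existence CERTIFIED by the union bound.


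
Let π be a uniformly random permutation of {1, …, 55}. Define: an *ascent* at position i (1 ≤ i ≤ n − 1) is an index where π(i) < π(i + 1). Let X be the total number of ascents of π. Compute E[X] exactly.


Write X = Σ X_I over i = 1, …, 54, with X_I the indicator of one ascent.
There are 54 indicators.
For each fixed i, the pair (π(i), π(i+1)) is a uniformly random ordered pair of distinct values from {1, …, 55}; by symmetry P[π(i) < π(i+1)] = 1/2.
By linearity: E[X] = 54 · (1/2) = (55 − 1) · (1/2) = 27 ≈ 27.00000.

E[X] = 27 = 27.00000.


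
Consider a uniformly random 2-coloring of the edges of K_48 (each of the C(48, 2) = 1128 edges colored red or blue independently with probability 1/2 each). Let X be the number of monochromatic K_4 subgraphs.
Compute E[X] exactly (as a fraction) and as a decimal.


Let X = Σ_S X_S over the C(48, 4) = 194580 subsets S of size 4, where X_S = 1 if the K_4 on S is monochromatic.
For a fixed S, the K_4 on S has C(4, 2) = 6 edges. P[all 6 edges red] = (1/2)^6, and likewise for blue, so P[monochromatic] = 2·(1/2)^6 = 2^{1 − 6} = 1/32.
Summing: E[X] = C(48, 4) · 2^{1 − 6} = 194580 · 1/32 = 48645/8.
Numerically: E[X] ≈ 6080.6250.

E[X] = C(48,4)·2^(1−C(4,2)) = 48645/8 ≈ 6080.6250.


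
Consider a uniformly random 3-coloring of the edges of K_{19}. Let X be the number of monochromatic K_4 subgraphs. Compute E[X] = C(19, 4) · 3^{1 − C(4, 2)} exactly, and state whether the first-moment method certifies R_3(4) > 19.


E[X] = C(19, 4) · 3^{1 − 6} = 3876 · 3^{−5} = 3876/243.
As a reduced fraction: E[X] = 1292/81 ≈ 15.950617.
Is E[X] < 1? NO.
Since E[X] ≥ 1, the first-moment bound is inconclusive at n = 19; it does NOT by itself certify R_3(4) > 19.

E[X] = 1292/81 ≈ 15.950617; E[X] ≥ 1; first-moment method inconclusive here.


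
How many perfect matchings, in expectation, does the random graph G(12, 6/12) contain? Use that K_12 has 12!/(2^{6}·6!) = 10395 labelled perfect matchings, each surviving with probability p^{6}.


K_12 has 12!/(2^{6}·6!) = 10395 labelled perfect matchings.
For each such perfect matching H, let X_H = 1 if all 6 edges of H are present in G. Then P[X_H = 1] = p^{6} = (1/2)^{6} = 1/64.
By linearity of expectation: E[X] = Σ_H E[X_H] = 10395 · p^{6} = 10395 · 1/64 = 10395/64.
Numerically: E[X] ≈ 162.

E[X] = 10395 · (1/2)^{6} = 10395/64 ≈ 162.


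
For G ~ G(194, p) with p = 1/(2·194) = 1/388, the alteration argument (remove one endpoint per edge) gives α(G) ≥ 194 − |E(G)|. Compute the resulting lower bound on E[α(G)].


E[|E(G)|] = C(194, 2)·p = 18721 · (1/388) = 193/4.
E[α(G)] ≥ n − E[|E(G)|] = 194 − 193/4 = 583/4.
Numerically: ≈ 145.750.
(This is only a lower bound; the true E[α(G)] may be larger.)

E[α(G)] ≥ 583/4 ≈ 145.750.


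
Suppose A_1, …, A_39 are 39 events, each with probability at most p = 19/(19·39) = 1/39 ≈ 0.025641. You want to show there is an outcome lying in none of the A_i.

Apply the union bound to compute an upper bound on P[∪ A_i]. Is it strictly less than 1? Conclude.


Union bound: P[∪_{i=1}^{39} A_i] ≤ Σ_i P[A_i] ≤ 39·p = 39·(1/39) = 1.
Numerically: 1 ≈ 1.000000.
Is 1 < 1? NO.
Since the bound 1 is ≥ 1, the union bound is uninformative here; it does NOT by itself certify existence.

39·p = 1 ≈ 1.000000; existence NOT certified by the union bound.


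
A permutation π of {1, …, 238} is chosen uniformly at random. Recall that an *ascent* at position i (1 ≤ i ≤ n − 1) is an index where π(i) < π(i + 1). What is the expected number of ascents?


Write X = Σ X_I over i = 1, …, 237, with X_I the indicator of one ascent.
There are 237 indicators.
For each fixed i, the pair (π(i), π(i+1)) is a uniformly random ordered pair of distinct values from {1, …, 238}; by symmetry P[π(i) < π(i+1)] = 1/2.
By linearity: E[X] = 237 · (1/2) = (238 − 1) · (1/2) = 237/2 ≈ 118.5000.

E[X] = 237/2 = 118.5000.


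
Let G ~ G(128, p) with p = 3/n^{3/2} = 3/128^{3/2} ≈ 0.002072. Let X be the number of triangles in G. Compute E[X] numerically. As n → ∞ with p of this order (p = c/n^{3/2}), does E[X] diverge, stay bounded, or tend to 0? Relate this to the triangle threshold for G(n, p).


Number of potential triangles: C(128, 3) = 341376.
Each occurs with probability p³ ≈ (0.002072)³ ≈ 8.890351e-09.
By linearity: E[X] = C(128, 3)·p³ ≈ 341376 · 8.890351e-09 ≈ 0.0030.
Since α = 3/2 > 1, p = c/n^{3/2} = o(1/n) is below the triangle threshold p ~ 1/n. Asymptotically E[X] ~ (c³/6)·n^{3(1−α)} = (3³/6)·n^{-1.5} → 0, so by Markov's inequality G has no triangles w.h.p.

E[X] ≈ 0.0030; in regime p = Θ(1/n^{3/2}) E[X] tends to 0 (below the triangle threshold p ~ 1/n).


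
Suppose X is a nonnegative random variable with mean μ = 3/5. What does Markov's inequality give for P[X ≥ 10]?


μ = E[X] = 3/5, a = 10.
Markov: P[X ≥ 10] ≤ μ/a = (3/5)/10 = 3/50.
Numerically: ≈ 0.06000.
(Since a = 10 > μ = 0.60000, the bound 3/50 is < 1 and informative.)

P[X ≥ 10] ≤ 3/50 ≈ 0.06000.


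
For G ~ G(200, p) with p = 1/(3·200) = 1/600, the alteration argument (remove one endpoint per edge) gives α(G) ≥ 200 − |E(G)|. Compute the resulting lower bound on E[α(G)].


E[|E(G)|] = C(200, 2)·p = 19900 · (1/600) = 199/6.
E[α(G)] ≥ n − E[|E(G)|] = 200 − 199/6 = 1001/6.
Numerically: ≈ 166.83333.
(This is only a lower bound; the true E[α(G)] may be larger.)

E[α(G)] ≥ 1001/6 ≈ 166.83333.


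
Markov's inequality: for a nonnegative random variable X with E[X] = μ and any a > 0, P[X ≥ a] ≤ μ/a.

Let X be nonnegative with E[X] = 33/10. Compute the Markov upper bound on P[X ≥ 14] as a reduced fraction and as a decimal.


μ = E[X] = 33/10, a = 14.
Markov: P[X ≥ 14] ≤ μ/a = (33/10)/14 = 33/140.
Numerically: ≈ 0.235714.
(Since a = 14 > μ = 3.300000, the bound 33/140 is < 1 and informative.)

P[X ≥ 14] ≤ 33/140 ≈ 0.235714.


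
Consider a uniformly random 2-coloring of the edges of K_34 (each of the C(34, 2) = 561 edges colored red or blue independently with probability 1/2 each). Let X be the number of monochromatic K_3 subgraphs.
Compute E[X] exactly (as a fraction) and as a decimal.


Let X = Σ_S X_S over the C(34, 3) = 5984 subsets S of size 3, where X_S = 1 if the K_3 on S is monochromatic.
For a fixed S, the K_3 on S has C(3, 2) = 3 edges. P[all 3 edges red] = (1/2)^3, and likewise for blue, so P[monochromatic] = 2·(1/2)^3 = 2^{1 − 3} = 1/4.
By linearity of expectation: E[X] = C(34, 3) · 2^{1 − 3} = 5984 · 1/4 = 1496.
Numerically: E[X] ≈ 1496.000000.

E[X] = C(34,3)·2^(1−C(3,2)) = 1496 ≈ 1496.000000.


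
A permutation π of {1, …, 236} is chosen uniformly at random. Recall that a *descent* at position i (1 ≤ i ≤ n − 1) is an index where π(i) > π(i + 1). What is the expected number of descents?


Write X = Σ X_I over i = 1, …, 235, with X_I the indicator of one descent.
There are 235 indicators.
For each fixed i, the pair (π(i), π(i+1)) is a uniformly random ordered pair of distinct values from {1, …, 236}; by symmetry P[π(i) > π(i+1)] = 1/2.
By linearity: E[X] = 235 · (1/2) = (236 − 1) · (1/2) = 235/2 ≈ 117.500.

E[X] = 235/2 = 117.500.


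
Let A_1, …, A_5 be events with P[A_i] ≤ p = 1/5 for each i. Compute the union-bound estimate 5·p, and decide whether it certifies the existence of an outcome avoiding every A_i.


Union bound: P[∪_{i=1}^{5} A_i] ≤ Σ_i P[A_i] ≤ 5·p = 5·(1/5) = 1.
Numerically: 1 ≈ 1.000.
Is 1 < 1? NO.
Since the bound 1 is ≥ 1, the union bound is uninformative here; it does NOT by itself certify existence.

5·p = 1 ≈ 1.000; existence NOT certified by the union bound.


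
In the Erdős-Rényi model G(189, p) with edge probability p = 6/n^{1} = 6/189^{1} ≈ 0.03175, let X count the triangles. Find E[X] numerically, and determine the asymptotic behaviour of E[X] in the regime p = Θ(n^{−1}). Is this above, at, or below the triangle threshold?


Number of potential triangles: C(189, 3) = 1107414.
Each occurs with probability p³ ≈ (0.03175)³ ≈ 3.199399e-05.
By linearity: E[X] = C(189, 3)·p³ ≈ 1107414 · 3.199399e-05 ≈ 35.4306.
Here α = 1, so p = 6/n is exactly at the triangle threshold p ~ 1/n. Asymptotically E[X] → c³/6 = 6³/6 = 36 ≈ 36.0000, a bounded constant. In this regime the triangle count is asymptotically Poisson(c³/6).

E[X] ≈ 35.4306; in regime p = Θ(1/n^{1}) E[X] stays bounded (at the triangle threshold p ~ 1/n).


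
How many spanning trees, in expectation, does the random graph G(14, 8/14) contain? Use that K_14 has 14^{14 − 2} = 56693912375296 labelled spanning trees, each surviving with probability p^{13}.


K_14 has 14^{14 − 2} = 56693912375296 labelled spanning trees.
For each such spanning tree H, let X_H = 1 if all 13 edges of H are present in G. Then P[X_H = 1] = p^{13} = (4/7)^{13} = 67108864/96889010407.
By linearity: E[X] = Σ_H E[X_H] = 56693912375296 · p^{13} = 56693912375296 · 67108864/96889010407 = 274877906944/7.
Numerically: E[X] ≈ 3.9268e+10.

E[X] = 56693912375296 · (4/7)^{13} = 274877906944/7 ≈ 3.9268e+10.


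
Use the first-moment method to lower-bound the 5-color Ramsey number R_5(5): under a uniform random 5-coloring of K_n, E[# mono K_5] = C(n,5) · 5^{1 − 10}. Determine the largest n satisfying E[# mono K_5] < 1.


We need C(n, 5) · 5^{1 − 10} < 1, i.e. C(n, 5) < 5^{10 − 1} = 1953125.
Check values of n near the boundary:
  n = 48: C(48, 5) = 1712304; 1712304 < 1953125? YES
  n = 49: C(49, 5) = 1906884; 1906884 < 1953125? YES
  n = 50: C(50, 5) = 2118760; 2118760 < 1953125? NO
  n = 51: C(51, 5) = 2349060; 2349060 < 1953125? NO
The largest n with C(n, 5) < 1953125 is n = 49 (where E[X] = 1906884/1953125 ≈ 0.97632). Hence R_5(5) > 49, i.e. R_5(5) ≥ 50.

Largest n = 49; hence R_5(5) > 49.


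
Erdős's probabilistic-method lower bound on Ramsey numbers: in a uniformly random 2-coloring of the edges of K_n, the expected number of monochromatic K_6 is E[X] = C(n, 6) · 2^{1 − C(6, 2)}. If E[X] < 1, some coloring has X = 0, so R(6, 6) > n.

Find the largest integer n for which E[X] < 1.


We need C(n, 6) · 2^{1 − 15} < 1, i.e. C(n, 6) < 2^{15 − 1} = 16384.
Check values of n near the boundary:
  n = 13: C(13, 6) = 1716; 1716 < 16384? YES
  n = 14: C(14, 6) = 3003; 3003 < 16384? YES
  n = 15: C(15, 6) = 5005; 5005 < 16384? YES
  n = 16: C(16, 6) = 8008; 8008 < 16384? YES
  n = 17: C(17, 6) = 12376; 12376 < 16384? YES
  n = 18: C(18, 6) = 18564; 18564 < 16384? NO
The largest n with C(n, 6) < 16384 is n = 17 (where E[X] = 1547/2048 ≈ 0.755371). Hence R(6, 6) > 17, i.e. R(6, 6) ≥ 18.

Largest n = 17; hence R(6, 6) > 17.


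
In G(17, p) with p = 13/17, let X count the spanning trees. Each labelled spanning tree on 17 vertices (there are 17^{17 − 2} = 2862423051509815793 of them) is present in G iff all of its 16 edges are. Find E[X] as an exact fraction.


K_17 has 17^{17 − 2} = 2862423051509815793 labelled spanning trees.
For each such spanning tree H, let X_H = 1 if all 16 edges of H are present in G. Then P[X_H = 1] = p^{16} = (13/17)^{16} = 665416609183179841/48661191875666868481.
Summing the indicators: E[X] = Σ_H E[X_H] = 2862423051509815793 · p^{16} = 2862423051509815793 · 665416609183179841/48661191875666868481 = 665416609183179841/17.
Numerically: E[X] ≈ 3.91e+16.

E[X] = 2862423051509815793 · (13/17)^{16} = 665416609183179841/17 ≈ 3.91e+16.


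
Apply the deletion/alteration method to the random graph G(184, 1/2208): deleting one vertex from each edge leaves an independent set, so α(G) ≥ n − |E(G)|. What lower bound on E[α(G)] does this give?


E[|E(G)|] = C(184, 2)·p = 16836 · (1/2208) = 61/8.
E[α(G)] ≥ n − E[|E(G)|] = 184 − 61/8 = 1411/8.
Numerically: ≈ 176.375000.
(This is only a lower bound; the true E[α(G)] may be larger.)

E[α(G)] ≥ 1411/8 ≈ 176.375000.


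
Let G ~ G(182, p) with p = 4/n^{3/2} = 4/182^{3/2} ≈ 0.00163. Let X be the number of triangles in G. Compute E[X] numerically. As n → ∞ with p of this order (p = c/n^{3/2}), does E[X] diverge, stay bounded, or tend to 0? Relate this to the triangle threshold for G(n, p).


Number of potential triangles: C(182, 3) = 988260.
Each occurs with probability p³ ≈ (0.00163)³ ≈ 4.32373e-09.
By linearity: E[X] = C(182, 3)·p³ ≈ 988260 · 4.32373e-09 ≈ 0.004.
Since α = 3/2 > 1, p = c/n^{3/2} = o(1/n) is below the triangle threshold p ~ 1/n. Asymptotically E[X] ~ (c³/6)·n^{3(1−α)} = (4³/6)·n^{-1.5} → 0, so by Markov's inequality G has no triangles w.h.p.

E[X] ≈ 0.004; in regime p = Θ(1/n^{3/2}) E[X] tends to 0 (below the triangle threshold p ~ 1/n).


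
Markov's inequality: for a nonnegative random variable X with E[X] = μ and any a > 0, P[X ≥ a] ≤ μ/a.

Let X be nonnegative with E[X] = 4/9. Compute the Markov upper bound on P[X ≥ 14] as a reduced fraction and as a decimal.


μ = E[X] = 4/9, a = 14.
Markov: P[X ≥ 14] ≤ μ/a = (4/9)/14 = 2/63.
Numerically: ≈ 0.03175.
(Since a = 14 > μ = 0.44444, the bound 2/63 is < 1 and informative.)

P[X ≥ 14] ≤ 2/63 ≈ 0.03175.


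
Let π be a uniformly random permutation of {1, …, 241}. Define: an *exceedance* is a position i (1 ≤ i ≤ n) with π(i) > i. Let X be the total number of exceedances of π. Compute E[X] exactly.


Write X = Σ_{i=1}^{241} X_i, where X_i = 1_{π(i) > i}.
For each fixed i, π(i) is uniform over {1, …, 241} (marginal of a uniform permutation), so P[π(i) > i] = (n − i)/n. Summing: Σ_{i=1}^{241} (n − i)/n = (0 + 1 + … + 240)/241 = 241(241 − 1)/(2·241) = (241 − 1)/2.
Hence E[X] = Σ_{i=1}^{241} (241 − i)/241 = 120 ≈ 120.000000.

E[X] = 120 = 120.000000.


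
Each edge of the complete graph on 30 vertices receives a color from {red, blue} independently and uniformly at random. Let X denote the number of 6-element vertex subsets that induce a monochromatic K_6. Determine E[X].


Let X = Σ_S X_S over the C(30, 6) = 593775 subsets S of size 6, where X_S = 1 if the K_6 on S is monochromatic.
For a fixed S, the K_6 on S has C(6, 2) = 15 edges. P[all 15 edges red] = (1/2)^15, and likewise for blue, so P[monochromatic] = 2·(1/2)^15 = 2^{1 − 15} = 1/16384.
By linearity of expectation: E[X] = C(30, 6) · 2^{1 − 15} = 593775 · 1/16384 = 593775/16384.
Numerically: E[X] ≈ 36.24115.

E[X] = C(30,6)·2^(1−C(6,2)) = 593775/16384 ≈ 36.24115.


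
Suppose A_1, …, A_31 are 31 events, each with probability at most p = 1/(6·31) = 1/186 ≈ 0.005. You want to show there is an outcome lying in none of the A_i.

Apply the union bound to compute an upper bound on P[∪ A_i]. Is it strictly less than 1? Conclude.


Union bound: P[∪_{i=1}^{31} A_i] ≤ Σ_i P[A_i] ≤ 31·p = 31·(1/186) = 1/6.
Numerically: 1/6 ≈ 0.167.
Is 1/6 < 1? YES.
Since P[∪ A_i] ≤ 1/6 < 1, the complement has P[∩ A_i^c] ≥ 1 − 1/6 = 5/6 > 0, so some outcome avoids every A_i.

31·p = 1/6 ≈ 0.167; existence CERTIFIED by the union bound.


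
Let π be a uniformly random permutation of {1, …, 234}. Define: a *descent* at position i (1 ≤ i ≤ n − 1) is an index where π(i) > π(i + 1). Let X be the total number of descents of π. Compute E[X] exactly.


Write X = Σ X_I over i = 1, …, 233, with X_I the indicator of one descent.
There are 233 indicators.
For each fixed i, the pair (π(i), π(i+1)) is a uniformly random ordered pair of distinct values from {1, …, 234}; by symmetry P[π(i) > π(i+1)] = 1/2.
By linearity: E[X] = 233 · (1/2) = (234 − 1) · (1/2) = 233/2 ≈ 116.50000.

E[X] = 233/2 = 116.50000.


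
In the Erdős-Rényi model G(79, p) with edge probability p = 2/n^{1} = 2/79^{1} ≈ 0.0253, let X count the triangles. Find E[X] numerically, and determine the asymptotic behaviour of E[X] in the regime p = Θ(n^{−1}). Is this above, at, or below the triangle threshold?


Number of potential triangles: C(79, 3) = 79079.
Each occurs with probability p³ ≈ (0.0253)³ ≈ 1.62259e-05.
By linearity: E[X] = C(79, 3)·p³ ≈ 79079 · 1.62259e-05 ≈ 1.283.
Here α = 1, so p = 2/n is exactly at the triangle threshold p ~ 1/n. Asymptotically E[X] → c³/6 = 2³/6 = 4/3 ≈ 1.333, a bounded constant. In this regime the triangle count is asymptotically Poisson(c³/6).

E[X] ≈ 1.283; in regime p = Θ(1/n^{1}) E[X] stays bounded (at the triangle threshold p ~ 1/n).


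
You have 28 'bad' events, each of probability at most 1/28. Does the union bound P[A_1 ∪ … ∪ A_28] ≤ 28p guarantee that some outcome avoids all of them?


Union bound: P[∪_{i=1}^{28} A_i] ≤ Σ_i P[A_i] ≤ 28·p = 28·(1/28) = 1.
Numerically: 1 ≈ 1.0000000.
Is 1 < 1? NO.
Since the bound 1 is ≥ 1, the union bound is uninformative here; it does NOT by itself certify existence.

28·p = 1 ≈ 1.0000000; existence NOT certified by the union bound.


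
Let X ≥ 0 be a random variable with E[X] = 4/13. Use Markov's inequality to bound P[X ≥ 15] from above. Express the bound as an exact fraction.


μ = E[X] = 4/13, a = 15.
Markov: P[X ≥ 15] ≤ μ/a = (4/13)/15 = 4/195.
Numerically: ≈ 0.021.
(Since a = 15 > μ = 0.308, the bound 4/195 is < 1 and informative.)

P[X ≥ 15] ≤ 4/195 ≈ 0.021.


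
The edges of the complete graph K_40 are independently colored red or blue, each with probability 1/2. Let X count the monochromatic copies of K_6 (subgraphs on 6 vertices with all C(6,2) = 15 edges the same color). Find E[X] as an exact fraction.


Let X = Σ_S X_S over the C(40, 6) = 3838380 subsets S of size 6, where X_S = 1 if the K_6 on S is monochromatic.
For a fixed S, the K_6 on S has C(6, 2) = 15 edges. P[all 15 edges red] = (1/2)^15, and likewise for blue, so P[monochromatic] = 2·(1/2)^15 = 2^{1 − 15} = 1/16384.
By linearity: E[X] = C(40, 6) · 2^{1 − 15} = 3838380 · 1/16384 = 959595/4096.
Numerically: E[X] ≈ 234.2761.

E[X] = C(40,6)·2^(1−C(6,2)) = 959595/4096 ≈ 234.2761.


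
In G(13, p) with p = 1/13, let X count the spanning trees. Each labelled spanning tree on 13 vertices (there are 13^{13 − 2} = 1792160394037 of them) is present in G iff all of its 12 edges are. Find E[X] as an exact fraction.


K_13 has 13^{13 − 2} = 1792160394037 labelled spanning trees.
For each such spanning tree H, let X_H = 1 if all 12 edges of H are present in G. Then P[X_H = 1] = p^{12} = (1/13)^{12} = 1/23298085122481.
By linearity of expectation: E[X] = Σ_H E[X_H] = 1792160394037 · p^{12} = 1792160394037 · 1/23298085122481 = 1/13.
Numerically: E[X] ≈ 0.076923.

E[X] = 1792160394037 · (1/13)^{12} = 1/13 ≈ 0.076923.


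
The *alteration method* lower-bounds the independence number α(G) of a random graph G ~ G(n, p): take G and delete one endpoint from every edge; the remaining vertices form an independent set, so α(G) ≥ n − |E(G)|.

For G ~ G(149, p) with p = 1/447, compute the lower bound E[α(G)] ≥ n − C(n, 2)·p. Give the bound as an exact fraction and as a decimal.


E[|E(G)|] = C(149, 2)·p = 11026 · (1/447) = 74/3.
E[α(G)] ≥ n − E[|E(G)|] = 149 − 74/3 = 373/3.
Numerically: ≈ 124.333.
(This is only a lower bound; the true E[α(G)] may be larger.)

E[α(G)] ≥ 373/3 ≈ 124.333.


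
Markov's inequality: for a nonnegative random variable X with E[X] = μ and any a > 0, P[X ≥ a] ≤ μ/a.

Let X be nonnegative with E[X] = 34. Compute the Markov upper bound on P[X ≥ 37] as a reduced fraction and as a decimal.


μ = E[X] = 34, a = 37.
Markov: P[X ≥ 37] ≤ μ/a = (34)/37 = 34/37.
Numerically: ≈ 0.9189.
(Since a = 37 > μ = 34.0000, the bound 34/37 is < 1 and informative.)

P[X ≥ 37] ≤ 34/37 ≈ 0.9189.


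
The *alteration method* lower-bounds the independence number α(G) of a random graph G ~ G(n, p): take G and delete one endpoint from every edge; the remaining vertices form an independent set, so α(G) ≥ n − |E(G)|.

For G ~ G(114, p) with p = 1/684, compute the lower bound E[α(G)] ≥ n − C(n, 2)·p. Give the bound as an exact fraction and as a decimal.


E[|E(G)|] = C(114, 2)·p = 6441 · (1/684) = 113/12.
E[α(G)] ≥ n − E[|E(G)|] = 114 − 113/12 = 1255/12.
Numerically: ≈ 104.58333.
(This is only a lower bound; the true E[α(G)] may be larger.)

E[α(G)] ≥ 1255/12 ≈ 104.58333.


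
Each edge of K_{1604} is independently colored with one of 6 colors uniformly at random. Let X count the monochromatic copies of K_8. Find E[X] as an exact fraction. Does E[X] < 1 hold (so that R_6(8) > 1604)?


E[X] = C(1604, 8) · 6^{1 − 28} = 1067877273673000226280 · 6^{−27} = 1067877273673000226280/1023490369077469249536.
As a reduced fraction: E[X] = 44494886403041676095/42645432044894552064 ≈ 1.04337.
Is E[X] < 1? NO.
Since E[X] ≥ 1, the first-moment bound is inconclusive at n = 1604; it does NOT by itself certify R_6(8) > 1604.

E[X] = 44494886403041676095/42645432044894552064 ≈ 1.04337; E[X] ≥ 1; first-moment method inconclusive here.


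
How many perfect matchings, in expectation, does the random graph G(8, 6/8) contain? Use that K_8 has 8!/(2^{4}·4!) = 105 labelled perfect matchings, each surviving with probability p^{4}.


K_8 has 8!/(2^{4}·4!) = 105 labelled perfect matchings.
For each such perfect matching H, let X_H = 1 if all 4 edges of H are present in G. Then P[X_H = 1] = p^{4} = (3/4)^{4} = 81/256.
Summing the indicators: E[X] = Σ_H E[X_H] = 105 · p^{4} = 105 · 81/256 = 8505/256.
Numerically: E[X] ≈ 33.22.

E[X] = 105 · (3/4)^{4} = 8505/256 ≈ 33.22.


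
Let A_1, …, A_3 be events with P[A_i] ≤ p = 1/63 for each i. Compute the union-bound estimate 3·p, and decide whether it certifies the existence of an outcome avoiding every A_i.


Union bound: P[∪_{i=1}^{3} A_i] ≤ Σ_i P[A_i] ≤ 3·p = 3·(1/63) = 1/21.
Numerically: 1/21 ≈ 0.04762.
Is 1/21 < 1? YES.
Since P[∪ A_i] ≤ 1/21 < 1, the complement has P[∩ A_i^c] ≥ 1 − 1/21 = 20/21 > 0, so some outcome avoids every A_i.

3·p = 1/21 ≈ 0.04762; existence CERTIFIED by the union bound.


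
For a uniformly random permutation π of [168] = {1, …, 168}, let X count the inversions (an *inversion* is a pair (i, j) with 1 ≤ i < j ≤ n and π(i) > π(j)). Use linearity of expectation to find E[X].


Write X = Σ X_I over the C(168, 2) = 14028 pairs i < j, with X_I the indicator of one inversion.
There are 14028 indicators.
For each fixed pair i < j, the values π(i) and π(j) are two distinct elements of {1, …, 168} in uniformly random order; by symmetry P[π(i) > π(j)] = 1/2.
By linearity: E[X] = 14028 · (1/2) = C(168, 2) · (1/2) = 14028/2 = 7014 ≈ 7014.00000.

E[X] = 7014 = 7014.00000.


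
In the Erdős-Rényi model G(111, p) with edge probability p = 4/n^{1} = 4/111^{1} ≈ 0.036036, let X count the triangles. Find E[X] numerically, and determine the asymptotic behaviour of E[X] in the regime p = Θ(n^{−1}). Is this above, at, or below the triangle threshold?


Number of potential triangles: C(111, 3) = 221815.
Each occurs with probability p³ ≈ (0.036036)³ ≈ 4.6796248e-05.
By linearity: E[X] = C(111, 3)·p³ ≈ 221815 · 4.6796248e-05 ≈ 10.38011.
Here α = 1, so p = 4/n is exactly at the triangle threshold p ~ 1/n. Asymptotically E[X] → c³/6 = 4³/6 = 32/3 ≈ 10.66667, a bounded constant. In this regime the triangle count is asymptotically Poisson(c³/6).

E[X] ≈ 10.38011; in regime p = Θ(1/n^{1}) E[X] stays bounded (at the triangle threshold p ~ 1/n).


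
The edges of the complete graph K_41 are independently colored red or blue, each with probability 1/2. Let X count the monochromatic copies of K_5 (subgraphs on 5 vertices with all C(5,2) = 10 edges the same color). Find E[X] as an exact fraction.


Let X = Σ_S X_S over the C(41, 5) = 749398 subsets S of size 5, where X_S = 1 if the K_5 on S is monochromatic.
For a fixed S, the K_5 on S has C(5, 2) = 10 edges. P[all 10 edges red] = (1/2)^10, and likewise for blue, so P[monochromatic] = 2·(1/2)^10 = 2^{1 − 10} = 1/512.
Summing: E[X] = C(41, 5) · 2^{1 − 10} = 749398 · 1/512 = 374699/256.
Numerically: E[X] ≈ 1463.66797.

E[X] = C(41,5)·2^(1−C(5,2)) = 374699/256 ≈ 1463.66797.


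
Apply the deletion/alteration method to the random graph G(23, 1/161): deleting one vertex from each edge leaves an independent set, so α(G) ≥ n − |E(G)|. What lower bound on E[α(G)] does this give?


E[|E(G)|] = C(23, 2)·p = 253 · (1/161) = 11/7.
E[α(G)] ≥ n − E[|E(G)|] = 23 − 11/7 = 150/7.
Numerically: ≈ 21.4286.
(This is only a lower bound; the true E[α(G)] may be larger.)

E[α(G)] ≥ 150/7 ≈ 21.4286.


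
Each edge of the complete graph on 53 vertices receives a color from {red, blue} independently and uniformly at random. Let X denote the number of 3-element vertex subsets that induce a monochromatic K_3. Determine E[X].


Let X = Σ_S X_S over the C(53, 3) = 23426 subsets S of size 3, where X_S = 1 if the K_3 on S is monochromatic.
For a fixed S, the K_3 on S has C(3, 2) = 3 edges. P[all 3 edges red] = (1/2)^3, and likewise for blue, so P[monochromatic] = 2·(1/2)^3 = 2^{1 − 3} = 1/4.
By linearity of expectation: E[X] = C(53, 3) · 2^{1 − 3} = 23426 · 1/4 = 11713/2.
Numerically: E[X] ≈ 5856.500000.

E[X] = C(53,3)·2^(1−C(3,2)) = 11713/2 ≈ 5856.500000.


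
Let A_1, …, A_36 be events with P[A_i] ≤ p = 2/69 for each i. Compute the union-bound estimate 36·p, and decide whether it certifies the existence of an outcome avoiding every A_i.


Union bound: P[∪_{i=1}^{36} A_i] ≤ Σ_i P[A_i] ≤ 36·p = 36·(2/69) = 24/23.
Numerically: 24/23 ≈ 1.043478.
Is 24/23 < 1? NO.
Since the bound 24/23 is ≥ 1, the union bound is uninformative here; it does NOT by itself certify existence.

36·p = 24/23 ≈ 1.043478; existence NOT certified by the union bound.


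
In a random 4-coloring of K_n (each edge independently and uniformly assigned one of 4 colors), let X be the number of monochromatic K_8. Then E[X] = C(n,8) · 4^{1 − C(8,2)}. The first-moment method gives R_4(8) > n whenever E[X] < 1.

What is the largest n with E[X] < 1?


We need C(n, 8) · 4^{1 − 28} < 1, i.e. C(n, 8) < 4^{28 − 1} = 18014398509481984.
Check values of n near the boundary:
  n = 403: C(403, 8) = 16090020602228430; 16090020602228430 < 18014398509481984? YES
  n = 404: C(404, 8) = 16415071523485570; 16415071523485570 < 18014398509481984? YES
  n = 405: C(405, 8) = 16745853821188050; 16745853821188050 < 18014398509481984? YES
  n = 406: C(406, 8) = 17082453897995850; 17082453897995850 < 18014398509481984? YES
  n = 407: C(407, 8) = 17424959239309050; 17424959239309050 < 18014398509481984? YES
  n = 408: C(408, 8) = 17773458424095231; 17773458424095231 < 18014398509481984? YES
  n = 409: C(409, 8) = 18128041135797879; 18128041135797879 < 18014398509481984? NO
  n = 410: C(410, 8) = 18488798173326195; 18488798173326195 < 18014398509481984? NO
The largest n with C(n, 8) < 18014398509481984 is n = 408 (where E[X] = 17773458424095231/18014398509481984 ≈ 0.9866). Hence R_4(8) > 408, i.e. R_4(8) ≥ 409.

Largest n = 408; hence R_4(8) > 408.


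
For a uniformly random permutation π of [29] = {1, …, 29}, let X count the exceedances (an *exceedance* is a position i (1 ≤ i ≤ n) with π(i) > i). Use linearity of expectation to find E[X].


Write X = Σ_{i=1}^{29} X_i, where X_i = 1_{π(i) > i}.
For each fixed i, π(i) is uniform over {1, …, 29} (marginal of a uniform permutation), so P[π(i) > i] = (n − i)/n. Summing: Σ_{i=1}^{29} (n − i)/n = (0 + 1 + … + 28)/29 = 29(29 − 1)/(2·29) = (29 − 1)/2.
Hence E[X] = Σ_{i=1}^{29} (29 − i)/29 = 14 ≈ 14.0000.

E[X] = 14 = 14.0000.


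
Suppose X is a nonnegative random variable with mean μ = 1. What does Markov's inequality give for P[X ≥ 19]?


μ = E[X] = 1, a = 19.
Markov: P[X ≥ 19] ≤ μ/a = (1)/19 = 1/19.
Numerically: ≈ 0.05263.
(Since a = 19 > μ = 1.00000, the bound 1/19 is < 1 and informative.)

P[X ≥ 19] ≤ 1/19 ≈ 0.05263.


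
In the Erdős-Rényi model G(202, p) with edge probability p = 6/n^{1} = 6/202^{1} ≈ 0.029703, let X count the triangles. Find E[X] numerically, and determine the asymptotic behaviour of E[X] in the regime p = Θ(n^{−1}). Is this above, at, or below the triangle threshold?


Number of potential triangles: C(202, 3) = 1353400.
Each occurs with probability p³ ≈ (0.029703)³ ≈ 2.62059340e-05.
By linearity: E[X] = C(202, 3)·p³ ≈ 1353400 · 2.62059340e-05 ≈ 35.467111.
Here α = 1, so p = 6/n is exactly at the triangle threshold p ~ 1/n. Asymptotically E[X] → c³/6 = 6³/6 = 36 ≈ 36.000000, a bounded constant. In this regime the triangle count is asymptotically Poisson(c³/6).

E[X] ≈ 35.467111; in regime p = Θ(1/n^{1}) E[X] stays bounded (at the triangle threshold p ~ 1/n).


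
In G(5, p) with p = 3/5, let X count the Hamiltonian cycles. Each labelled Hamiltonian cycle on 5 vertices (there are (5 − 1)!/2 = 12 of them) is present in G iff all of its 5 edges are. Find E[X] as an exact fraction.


K_5 has (5 − 1)!/2 = 12 labelled Hamiltonian cycles.
For each such Hamiltonian cycle H, let X_H = 1 if all 5 edges of H are present in G. Then P[X_H = 1] = p^{5} = (3/5)^{5} = 243/3125.
Summing the indicators: E[X] = Σ_H E[X_H] = 12 · p^{5} = 12 · 243/3125 = 2916/3125.
Numerically: E[X] ≈ 0.93312.

E[X] = 12 · (3/5)^{5} = 2916/3125 ≈ 0.93312.


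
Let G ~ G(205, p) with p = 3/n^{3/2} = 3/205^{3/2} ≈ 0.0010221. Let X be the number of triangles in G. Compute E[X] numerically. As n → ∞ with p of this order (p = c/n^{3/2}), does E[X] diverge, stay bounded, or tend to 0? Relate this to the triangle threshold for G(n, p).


Number of potential triangles: C(205, 3) = 1414910.
Each occurs with probability p³ ≈ (0.0010221)³ ≈ 1.0677544e-09.
By linearity: E[X] = C(205, 3)·p³ ≈ 1414910 · 1.0677544e-09 ≈ 0.00151.
Since α = 3/2 > 1, p = c/n^{3/2} = o(1/n) is below the triangle threshold p ~ 1/n. Asymptotically E[X] ~ (c³/6)·n^{3(1−α)} = (3³/6)·n^{-1.5} → 0, so by Markov's inequality G has no triangles w.h.p.

E[X] ≈ 0.00151; in regime p = Θ(1/n^{3/2}) E[X] tends to 0 (below the triangle threshold p ~ 1/n).


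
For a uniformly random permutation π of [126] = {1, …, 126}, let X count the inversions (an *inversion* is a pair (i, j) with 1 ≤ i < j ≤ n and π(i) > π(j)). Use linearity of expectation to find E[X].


Write X = Σ X_I over the C(126, 2) = 7875 pairs i < j, with X_I the indicator of one inversion.
There are 7875 indicators.
For each fixed pair i < j, the values π(i) and π(j) are two distinct elements of {1, …, 126} in uniformly random order; by symmetry P[π(i) > π(j)] = 1/2.
By linearity: E[X] = 7875 · (1/2) = C(126, 2) · (1/2) = 7875/2 = 7875/2 ≈ 3937.500000.

E[X] = 7875/2 = 3937.500000.


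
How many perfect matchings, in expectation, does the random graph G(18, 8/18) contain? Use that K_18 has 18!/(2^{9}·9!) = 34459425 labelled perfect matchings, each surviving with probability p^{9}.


K_18 has 18!/(2^{9}·9!) = 34459425 labelled perfect matchings.
For each such perfect matching H, let X_H = 1 if all 9 edges of H are present in G. Then P[X_H = 1] = p^{9} = (4/9)^{9} = 262144/387420489.
Summing the indicators: E[X] = Σ_H E[X_H] = 34459425 · p^{9} = 34459425 · 262144/387420489 = 111522611200/4782969.
Numerically: E[X] ≈ 2.33e+04.

E[X] = 34459425 · (4/9)^{9} = 111522611200/4782969 ≈ 2.33e+04.


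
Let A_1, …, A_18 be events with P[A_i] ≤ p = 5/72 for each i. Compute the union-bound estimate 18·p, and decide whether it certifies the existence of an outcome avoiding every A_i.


Union bound: P[∪_{i=1}^{18} A_i] ≤ Σ_i P[A_i] ≤ 18·p = 18·(5/72) = 5/4.
Numerically: 5/4 ≈ 1.2500.
Is 5/4 < 1? NO.
Since the bound 5/4 is ≥ 1, the union bound is uninformative here; it does NOT by itself certify existence.

18·p = 5/4 ≈ 1.2500; existence NOT certified by the union bound.


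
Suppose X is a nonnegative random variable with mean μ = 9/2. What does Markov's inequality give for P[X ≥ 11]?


μ = E[X] = 9/2, a = 11.
Markov: P[X ≥ 11] ≤ μ/a = (9/2)/11 = 9/22.
Numerically: ≈ 0.409.
(Since a = 11 > μ = 4.500, the bound 9/22 is < 1 and informative.)

P[X ≥ 11] ≤ 9/22 ≈ 0.409.


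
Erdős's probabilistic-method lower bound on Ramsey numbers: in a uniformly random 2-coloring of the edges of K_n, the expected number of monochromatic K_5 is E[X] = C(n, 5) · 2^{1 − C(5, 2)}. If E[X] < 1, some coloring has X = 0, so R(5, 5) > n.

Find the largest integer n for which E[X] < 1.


We need C(n, 5) · 2^{1 − 10} < 1, i.e. C(n, 5) < 2^{10 − 1} = 512.
Check values of n near the boundary:
  n = 8: C(8, 5) = 56; 56 < 512? YES
  n = 9: C(9, 5) = 126; 126 < 512? YES
  n = 10: C(10, 5) = 252; 252 < 512? YES
  n = 11: C(11, 5) = 462; 462 < 512? YES
  n = 12: C(12, 5) = 792; 792 < 512? NO
  n = 13: C(13, 5) = 1287; 1287 < 512? NO
  n = 14: C(14, 5) = 2002; 2002 < 512? NO
The largest n with C(n, 5) < 512 is n = 11 (where E[X] = 231/256 ≈ 0.902). Hence R(5, 5) > 11, i.e. R(5, 5) ≥ 12.

Largest n = 11; hence R(5, 5) > 11.


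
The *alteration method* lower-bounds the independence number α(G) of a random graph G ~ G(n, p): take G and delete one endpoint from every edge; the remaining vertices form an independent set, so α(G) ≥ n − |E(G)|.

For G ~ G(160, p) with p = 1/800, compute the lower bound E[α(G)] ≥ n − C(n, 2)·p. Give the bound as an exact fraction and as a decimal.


E[|E(G)|] = C(160, 2)·p = 12720 · (1/800) = 159/10.
E[α(G)] ≥ n − E[|E(G)|] = 160 − 159/10 = 1441/10.
Numerically: ≈ 144.1000.
(This is only a lower bound; the true E[α(G)] may be larger.)

E[α(G)] ≥ 1441/10 ≈ 144.1000.


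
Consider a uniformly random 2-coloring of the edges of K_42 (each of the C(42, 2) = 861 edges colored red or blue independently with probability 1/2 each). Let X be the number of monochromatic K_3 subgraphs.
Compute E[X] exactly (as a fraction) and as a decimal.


Let X = Σ_S X_S over the C(42, 3) = 11480 subsets S of size 3, where X_S = 1 if the K_3 on S is monochromatic.
For a fixed S, the K_3 on S has C(3, 2) = 3 edges. P[all 3 edges red] = (1/2)^3, and likewise for blue, so P[monochromatic] = 2·(1/2)^3 = 2^{1 − 3} = 1/4.
Summing: E[X] = C(42, 3) · 2^{1 − 3} = 11480 · 1/4 = 2870.
Numerically: E[X] ≈ 2870.000.

E[X] = C(42,3)·2^(1−C(3,2)) = 2870 ≈ 2870.000.


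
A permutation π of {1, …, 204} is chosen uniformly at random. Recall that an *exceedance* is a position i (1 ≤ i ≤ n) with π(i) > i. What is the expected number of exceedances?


Write X = Σ_{i=1}^{204} X_i, where X_i = 1_{π(i) > i}.
For each fixed i, π(i) is uniform over {1, …, 204} (marginal of a uniform permutation), so P[π(i) > i] = (n − i)/n. Summing: Σ_{i=1}^{204} (n − i)/n = (0 + 1 + … + 203)/204 = 204(204 − 1)/(2·204) = (204 − 1)/2.
Hence E[X] = Σ_{i=1}^{204} (204 − i)/204 = 203/2 ≈ 101.50000.

E[X] = 203/2 = 101.50000.


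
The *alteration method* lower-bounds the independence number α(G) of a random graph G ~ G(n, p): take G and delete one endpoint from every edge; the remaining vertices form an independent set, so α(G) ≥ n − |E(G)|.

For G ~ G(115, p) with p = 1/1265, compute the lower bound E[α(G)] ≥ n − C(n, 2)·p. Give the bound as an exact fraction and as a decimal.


E[|E(G)|] = C(115, 2)·p = 6555 · (1/1265) = 57/11.
E[α(G)] ≥ n − E[|E(G)|] = 115 − 57/11 = 1208/11.
Numerically: ≈ 109.8182.
(This is only a lower bound; the true E[α(G)] may be larger.)

E[α(G)] ≥ 1208/11 ≈ 109.8182.


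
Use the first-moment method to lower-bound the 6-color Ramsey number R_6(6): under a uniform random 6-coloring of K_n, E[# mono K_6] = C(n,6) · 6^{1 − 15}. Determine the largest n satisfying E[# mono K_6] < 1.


We need C(n, 6) · 6^{1 − 15} < 1, i.e. C(n, 6) < 6^{15 − 1} = 78364164096.
Check values of n near the boundary:
  n = 194: C(194, 6) = 68482017072; 68482017072 < 78364164096? YES
  n = 195: C(195, 6) = 70656049360; 70656049360 < 78364164096? YES
  n = 196: C(196, 6) = 72887293024; 72887293024 < 78364164096? YES
  n = 197: C(197, 6) = 75176946208; 75176946208 < 78364164096? YES
  n = 198: C(198, 6) = 77526225777; 77526225777 < 78364164096? YES
  n = 199: C(199, 6) = 79936367511; 79936367511 < 78364164096? NO
The largest n with C(n, 6) < 78364164096 is n = 198 (where E[X] = 25842075259/26121388032 ≈ 0.9893071). Hence R_6(6) > 198, i.e. R_6(6) ≥ 199.

Largest n = 198; hence R_6(6) > 198.


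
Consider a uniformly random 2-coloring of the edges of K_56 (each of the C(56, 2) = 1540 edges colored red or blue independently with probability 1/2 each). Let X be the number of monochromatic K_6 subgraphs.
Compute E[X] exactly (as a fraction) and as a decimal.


Let X = Σ_S X_S over the C(56, 6) = 32468436 subsets S of size 6, where X_S = 1 if the K_6 on S is monochromatic.
For a fixed S, the K_6 on S has C(6, 2) = 15 edges. P[all 15 edges red] = (1/2)^15, and likewise for blue, so P[monochromatic] = 2·(1/2)^15 = 2^{1 − 15} = 1/16384.
By linearity of expectation: E[X] = C(56, 6) · 2^{1 − 15} = 32468436 · 1/16384 = 8117109/4096.
Numerically: E[X] ≈ 1981.716.

E[X] = C(56,6)·2^(1−C(6,2)) = 8117109/4096 ≈ 1981.716.


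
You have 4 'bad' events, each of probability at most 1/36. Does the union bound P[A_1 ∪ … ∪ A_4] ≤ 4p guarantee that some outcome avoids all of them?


Union bound: P[∪_{i=1}^{4} A_i] ≤ Σ_i P[A_i] ≤ 4·p = 4·(1/36) = 1/9.
Numerically: 1/9 ≈ 0.1111111.
Is 1/9 < 1? YES.
Since P[∪ A_i] ≤ 1/9 < 1, the complement has P[∩ A_i^c] ≥ 1 − 1/9 = 8/9 > 0, so some outcome avoids every A_i.

4·p = 1/9 ≈ 0.1111111; existence CERTIFIED by the union bound.


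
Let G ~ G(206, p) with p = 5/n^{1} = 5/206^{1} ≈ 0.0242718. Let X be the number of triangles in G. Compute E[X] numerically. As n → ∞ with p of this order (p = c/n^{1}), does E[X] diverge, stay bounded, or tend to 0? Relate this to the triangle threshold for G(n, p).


Number of potential triangles: C(206, 3) = 1435820.
Each occurs with probability p³ ≈ (0.0242718)³ ≈ 1.42990884e-05.
By linearity: E[X] = C(206, 3)·p³ ≈ 1435820 · 1.42990884e-05 ≈ 20.530917.
Here α = 1, so p = 5/n is exactly at the triangle threshold p ~ 1/n. Asymptotically E[X] → c³/6 = 5³/6 = 125/6 ≈ 20.833333, a bounded constant. In this regime the triangle count is asymptotically Poisson(c³/6).

E[X] ≈ 20.530917; in regime p = Θ(1/n^{1}) E[X] stays bounded (at the triangle threshold p ~ 1/n).


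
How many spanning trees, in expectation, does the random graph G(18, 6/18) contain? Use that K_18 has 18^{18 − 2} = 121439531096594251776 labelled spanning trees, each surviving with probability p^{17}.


K_18 has 18^{18 − 2} = 121439531096594251776 labelled spanning trees.
For each such spanning tree H, let X_H = 1 if all 17 edges of H are present in G. Then P[X_H = 1] = p^{17} = (1/3)^{17} = 1/129140163.
Summing the indicators: E[X] = Σ_H E[X_H] = 121439531096594251776 · p^{17} = 121439531096594251776 · 1/129140163 = 940369969152.
Numerically: E[X] ≈ 9.4e+11.

E[X] = 121439531096594251776 · (1/3)^{17} = 940369969152 ≈ 9.4e+11.


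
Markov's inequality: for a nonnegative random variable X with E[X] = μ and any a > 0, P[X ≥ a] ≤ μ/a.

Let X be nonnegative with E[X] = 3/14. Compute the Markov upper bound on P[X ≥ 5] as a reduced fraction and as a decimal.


μ = E[X] = 3/14, a = 5.
Markov: P[X ≥ 5] ≤ μ/a = (3/14)/5 = 3/70.
Numerically: ≈ 0.04286.
(Since a = 5 > μ = 0.21429, the bound 3/70 is < 1 and informative.)

P[X ≥ 5] ≤ 3/70 ≈ 0.04286.


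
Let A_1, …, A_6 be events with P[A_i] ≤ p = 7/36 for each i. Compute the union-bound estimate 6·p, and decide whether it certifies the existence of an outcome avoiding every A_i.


Union bound: P[∪_{i=1}^{6} A_i] ≤ Σ_i P[A_i] ≤ 6·p = 6·(7/36) = 7/6.
Numerically: 7/6 ≈ 1.167.
Is 7/6 < 1? NO.
Since the bound 7/6 is ≥ 1, the union bound is uninformative here; it does NOT by itself certify existence.

6·p = 7/6 ≈ 1.167; existence NOT certified by the union bound.
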